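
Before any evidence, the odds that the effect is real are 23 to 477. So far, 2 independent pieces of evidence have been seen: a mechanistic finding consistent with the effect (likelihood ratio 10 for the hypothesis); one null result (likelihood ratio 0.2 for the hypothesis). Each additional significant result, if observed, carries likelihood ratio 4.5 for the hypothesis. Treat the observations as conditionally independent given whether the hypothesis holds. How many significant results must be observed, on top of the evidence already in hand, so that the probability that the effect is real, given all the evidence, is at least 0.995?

Prior odds = 23/477.
Combined Bayes factor of the evidence already in hand = 10 × 0.2 = 2.
Odds after that evidence = (23/477) × 2 = 46/477.
Target odds = 0.995/0.005 = 199.
Need 4.5ⁿ ≥ 199 ÷ (46/477) = 94923/46.
4.5⁵ = 1845.28125 falls short of 94923/46 but 4.5⁶ = 8303.765625 reaches it, so n = 6.

6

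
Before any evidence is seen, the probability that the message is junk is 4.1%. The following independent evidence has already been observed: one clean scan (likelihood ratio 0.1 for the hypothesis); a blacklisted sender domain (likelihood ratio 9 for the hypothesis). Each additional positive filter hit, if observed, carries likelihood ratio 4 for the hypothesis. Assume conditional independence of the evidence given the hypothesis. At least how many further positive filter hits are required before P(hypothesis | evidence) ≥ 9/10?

Prior odds = 0.041/0.959 = 41/959.
Combined Bayes factor of the evidence already in hand = 0.1 × 9 = 0.9.
Odds after that evidence = (41/959) × 0.9 = 369/9590.
Target odds = 0.9/0.1 = 9.
Need 4ⁿ ≥ 9 ÷ (369/9590) = 9590/41.
4³ = 64 falls short of 9590/41 but 4⁴ = 256 reaches it, so n = 4.

4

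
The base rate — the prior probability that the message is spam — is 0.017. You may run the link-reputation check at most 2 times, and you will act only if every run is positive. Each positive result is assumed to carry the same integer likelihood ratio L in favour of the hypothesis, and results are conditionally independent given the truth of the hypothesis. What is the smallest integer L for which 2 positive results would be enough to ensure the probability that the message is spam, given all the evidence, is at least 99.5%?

Prior odds = 0.017/0.983 = 17/983.
Target odds = 0.995/0.005 = 199.
Need L² ≥ 199 ÷ (17/983) = 195617/17.
107² = 11449 < 195617/17 ≤ 11664 = 108², so L = 108.

108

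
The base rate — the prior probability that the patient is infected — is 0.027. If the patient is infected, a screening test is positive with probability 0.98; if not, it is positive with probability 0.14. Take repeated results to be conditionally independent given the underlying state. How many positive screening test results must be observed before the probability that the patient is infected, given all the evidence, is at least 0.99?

Prior odds = 0.027/0.973 = 27/973.
Likelihood ratio of a positive = 0.98/0.14 = 7.
Target posterior odds = 0.99/0.01 = 99.
Need (27/973) × 7ⁿ ≥ 99, i.e. 7ⁿ ≥ 10703/3.
7⁴ = 2401 falls short of 10703/3 but 7⁵ = 16807 reaches it, so n = 5.

5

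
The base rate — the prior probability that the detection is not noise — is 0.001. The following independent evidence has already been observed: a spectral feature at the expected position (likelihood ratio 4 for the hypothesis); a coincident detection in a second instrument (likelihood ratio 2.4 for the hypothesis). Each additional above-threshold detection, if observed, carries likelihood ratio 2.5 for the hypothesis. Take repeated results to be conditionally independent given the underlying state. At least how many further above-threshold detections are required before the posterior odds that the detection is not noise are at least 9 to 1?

Prior odds = 0.001/0.999 = 1/999.
Combined Bayes factor of the evidence already in hand = 4 × 2.4 = 9.6.
Odds after that evidence = (1/999) × 9.6 = 16/1665.
Target odds = 9.
Need 2.5ⁿ ≥ 9 ÷ (16/1665) = 936.5625.
2.5⁷ = 610.3515625 falls short of 936.5625 but 2.5⁸ = 390625/256 reaches it, so n = 8.

8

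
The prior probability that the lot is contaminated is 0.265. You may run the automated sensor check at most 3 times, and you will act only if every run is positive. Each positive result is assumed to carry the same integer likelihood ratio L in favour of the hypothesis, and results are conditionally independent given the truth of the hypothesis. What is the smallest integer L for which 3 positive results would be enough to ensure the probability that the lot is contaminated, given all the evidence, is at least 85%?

Prior odds = 0.265/0.735 = 53/147.
Target odds = 0.85/0.15 = 17/3.
Need L³ ≥ 17/3 ÷ (53/147) = 833/53.
2³ = 8 < 833/53 ≤ 27 = 3³, so L = 3.

3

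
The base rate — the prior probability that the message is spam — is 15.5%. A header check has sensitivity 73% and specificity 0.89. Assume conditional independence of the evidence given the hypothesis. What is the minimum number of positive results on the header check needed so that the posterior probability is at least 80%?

Prior odds = 0.155/0.845 = 31/169.
False-positive rate = 1 − 0.89 = 0.11; likelihood ratio of a positive = 0.73/0.11 = 73/11.
Target odds: 0.8 ÷ 0.2 = 4.
Need (31/169) × (73/11)ⁿ ≥ 4, i.e. (73/11)ⁿ ≥ 676/31.
(73/11)¹ = 73/11 falls short of 676/31 but (73/11)² = 5329/121 reaches it, so n = 2.

2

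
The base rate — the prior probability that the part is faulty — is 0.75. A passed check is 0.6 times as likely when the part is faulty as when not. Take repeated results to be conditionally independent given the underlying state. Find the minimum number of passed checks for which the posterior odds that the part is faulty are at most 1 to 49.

10

Prior odds: 0.75 ÷ 0.25 = 3.
Likelihood ratio per passed check = 0.6.
Target odds = 1/49.
Require 0.6ⁿ ≤ 1/49 ÷ 3 = 1/147.
0.6⁹ = 19683/1953125 is still above 1/147 but 0.6¹⁰ = 59049/9765625 is at or below it, so n = 10.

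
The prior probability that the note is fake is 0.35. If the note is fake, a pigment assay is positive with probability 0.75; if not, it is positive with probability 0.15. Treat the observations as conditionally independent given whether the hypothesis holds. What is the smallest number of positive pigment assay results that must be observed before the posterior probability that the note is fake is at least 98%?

3

Prior odds: 0.35 ÷ 0.65 = 7/13.
Likelihood ratio of a positive = 0.75/0.15 = 5.
Target posterior odds = 0.98/0.02 = 49.
Need (7/13) × 5ⁿ ≥ 49, i.e. 5ⁿ ≥ 91.
5² = 25 falls short of 91 but 5³ = 125 reaches it, so n = 3.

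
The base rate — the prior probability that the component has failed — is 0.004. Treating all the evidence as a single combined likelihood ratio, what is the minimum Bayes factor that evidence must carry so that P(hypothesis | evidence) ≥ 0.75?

Prior odds = 0.004/0.996 = 1/249.
Target odds = 0.75/0.25 = 3.
Required Bayes factor = 3 ÷ (1/249) = 747.

747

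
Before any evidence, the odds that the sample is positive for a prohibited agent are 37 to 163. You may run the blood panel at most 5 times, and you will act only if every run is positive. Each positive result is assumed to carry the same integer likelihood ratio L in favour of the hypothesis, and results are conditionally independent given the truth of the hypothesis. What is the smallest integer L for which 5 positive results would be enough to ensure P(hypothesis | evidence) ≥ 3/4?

2

Prior odds = 37/163.
Target odds = 0.75/0.25 = 3.
Need L⁵ ≥ 3 ÷ (37/163) = 489/37.
1⁵ = 1 < 489/37 ≤ 32 = 2⁵, so L = 2.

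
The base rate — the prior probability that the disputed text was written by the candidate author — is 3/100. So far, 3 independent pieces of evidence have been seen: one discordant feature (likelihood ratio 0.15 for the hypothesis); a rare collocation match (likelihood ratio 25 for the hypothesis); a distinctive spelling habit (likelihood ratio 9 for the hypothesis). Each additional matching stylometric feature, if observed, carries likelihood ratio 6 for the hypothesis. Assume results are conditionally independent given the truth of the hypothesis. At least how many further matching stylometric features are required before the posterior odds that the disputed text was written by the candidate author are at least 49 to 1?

3

Prior odds = 0.03/0.97 = 3/97.
Combined Bayes factor of the evidence already in hand = 0.15 × 25 × 9 = 33.75.
Odds after that evidence = (3/97) × 33.75 = 405/388.
Target odds = 49.
Need 6ⁿ ≥ 49 ÷ (405/388) = 19012/405.
6² = 36 falls short of 19012/405 but 6³ = 216 reaches it, so n = 3.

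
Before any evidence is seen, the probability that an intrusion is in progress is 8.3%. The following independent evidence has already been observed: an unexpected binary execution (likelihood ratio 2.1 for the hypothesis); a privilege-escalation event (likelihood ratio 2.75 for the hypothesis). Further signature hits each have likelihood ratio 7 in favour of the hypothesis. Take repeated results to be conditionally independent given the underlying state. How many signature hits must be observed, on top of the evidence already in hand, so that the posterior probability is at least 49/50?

Prior odds = 0.083/0.917 = 83/917.
Combined Bayes factor of the evidence already in hand = 2.1 × 2.75 = 5.775.
Odds after that evidence = (83/917) × 5.775 = 2739/5240.
Target odds = 0.98/0.02 = 49.
Need 7ⁿ ≥ 49 ÷ (2739/5240) = 256760/2739.
7² = 49 falls short of 256760/2739 but 7³ = 343 reaches it, so n = 3.

3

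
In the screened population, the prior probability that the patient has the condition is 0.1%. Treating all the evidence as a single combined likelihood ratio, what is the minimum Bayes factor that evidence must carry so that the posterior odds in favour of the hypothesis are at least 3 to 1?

2997

Prior odds = 0.001/0.999 = 1/999.
Target odds = 3.
Required Bayes factor = 3 ÷ (1/999) = 2997.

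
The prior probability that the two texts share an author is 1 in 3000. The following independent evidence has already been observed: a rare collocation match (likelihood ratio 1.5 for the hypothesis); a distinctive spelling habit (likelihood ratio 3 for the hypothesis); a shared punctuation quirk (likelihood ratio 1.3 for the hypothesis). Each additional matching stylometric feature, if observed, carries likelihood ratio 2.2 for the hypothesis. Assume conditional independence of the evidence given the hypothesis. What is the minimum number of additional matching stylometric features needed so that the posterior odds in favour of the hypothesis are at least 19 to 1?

Prior odds = (1/3000)/(2999/3000) = 1/2999.
Combined Bayes factor of the evidence already in hand = 1.5 × 3 × 1.3 = 5.85.
Odds after that evidence = (1/2999) × 5.85 = 117/59980.
Target odds = 19.
Need 2.2ⁿ ≥ 19 ÷ (117/59980) = 1139620/117.
2.2¹¹ ≈5843.18 falls short of 1139620/117 but 2.2¹² ≈12855 reaches it, so n = 12.

12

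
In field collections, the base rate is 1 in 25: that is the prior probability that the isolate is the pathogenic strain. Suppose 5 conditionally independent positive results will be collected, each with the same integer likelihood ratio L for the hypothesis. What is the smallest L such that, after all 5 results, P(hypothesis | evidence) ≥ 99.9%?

8

Prior odds = 0.04/0.96 = 1/24.
Target odds = 0.999/0.001 = 999.
Need L⁵ ≥ 999 ÷ (1/24) = 23976.
7⁵ = 16807 < 23976 ≤ 32768 = 8⁵, so L = 8.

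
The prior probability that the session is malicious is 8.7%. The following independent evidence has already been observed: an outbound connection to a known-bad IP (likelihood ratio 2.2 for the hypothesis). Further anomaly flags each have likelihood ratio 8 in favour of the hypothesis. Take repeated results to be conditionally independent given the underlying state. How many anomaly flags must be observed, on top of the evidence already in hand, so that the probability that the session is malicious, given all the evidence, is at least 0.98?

3

Prior odds = 0.087/0.913 = 87/913.
Bayes factor of the evidence already in hand = 2.2.
Odds after that evidence = (87/913) × 2.2 = 87/415.
Target odds = 0.98/0.02 = 49.
Need 8ⁿ ≥ 49 ÷ (87/415) = 20335/87.
8² = 64 falls short of 20335/87 but 8³ = 512 reaches it, so n = 3.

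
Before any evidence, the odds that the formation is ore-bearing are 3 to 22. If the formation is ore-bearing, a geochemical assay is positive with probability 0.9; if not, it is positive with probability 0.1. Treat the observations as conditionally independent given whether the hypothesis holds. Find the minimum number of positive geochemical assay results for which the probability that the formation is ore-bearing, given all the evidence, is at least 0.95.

3

Prior odds = 3/22.
Likelihood ratio of a positive = 0.9/0.1 = 9.
Target posterior odds = 0.95/0.05 = 19.
Require 9ⁿ ≥ 19 ÷ (3/22) = 418/3.
9² = 81 falls short of 418/3 but 9³ = 729 reaches it, so n = 3.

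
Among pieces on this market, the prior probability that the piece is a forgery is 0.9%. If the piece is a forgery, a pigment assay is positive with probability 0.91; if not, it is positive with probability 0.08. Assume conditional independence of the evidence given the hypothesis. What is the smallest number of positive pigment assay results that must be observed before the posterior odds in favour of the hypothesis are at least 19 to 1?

4

Prior odds = 0.009/0.991 = 9/991.
Likelihood ratio of a positive = 0.91/0.08 = 11.375.
Target odds = 19.
Need (9/991) × 11.375ⁿ ≥ 19, i.e. 11.375ⁿ ≥ 18829/9.
11.375³ = 753571/512 falls short of 18829/9 but 11.375⁴ = 68574961/4096 reaches it, so n = 4.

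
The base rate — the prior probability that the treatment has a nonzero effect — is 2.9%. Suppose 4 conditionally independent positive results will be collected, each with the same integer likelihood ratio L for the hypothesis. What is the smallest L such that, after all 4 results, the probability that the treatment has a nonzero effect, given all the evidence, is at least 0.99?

Prior odds = 0.029/0.971 = 29/971.
Target odds = 0.99/0.01 = 99.
Need L⁴ ≥ 99 ÷ (29/971) = 96129/29.
7⁴ = 2401 < 96129/29 ≤ 4096 = 8⁴, so L = 8.

8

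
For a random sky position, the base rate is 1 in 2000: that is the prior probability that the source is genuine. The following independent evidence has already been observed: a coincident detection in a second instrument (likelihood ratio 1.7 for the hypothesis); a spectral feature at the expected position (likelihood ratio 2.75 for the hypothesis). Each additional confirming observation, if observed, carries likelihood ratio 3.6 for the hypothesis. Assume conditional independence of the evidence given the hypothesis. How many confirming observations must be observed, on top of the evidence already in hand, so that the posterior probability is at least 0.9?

Prior odds = 0.0005/0.9995 = 1/1999.
Combined Bayes factor of the evidence already in hand = 1.7 × 2.75 = 4.675.
Odds after that evidence = (1/1999) × 4.675 = 187/79960.
Target odds = 0.9/0.1 = 9.
Need 3.6ⁿ ≥ 9 ÷ (187/79960) = 719640/187.
3.6⁶ = 34012224/15625 falls short of 719640/187 but 3.6⁷ = 612220032/78125 reaches it, so n = 7.

7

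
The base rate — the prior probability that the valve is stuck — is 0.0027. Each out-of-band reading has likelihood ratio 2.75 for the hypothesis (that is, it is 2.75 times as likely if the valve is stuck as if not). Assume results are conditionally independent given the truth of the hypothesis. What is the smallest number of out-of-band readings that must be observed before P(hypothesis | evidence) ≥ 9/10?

9

Prior odds = 0.0027/0.9973 = 27/9973.
Likelihood ratio per out-of-band reading = 2.75.
Target posterior odds = 0.9/0.1 = 9.
Require 2.75ⁿ ≥ 9 ÷ (27/9973) = 9973/3.
2.75⁸ = 214358881/65536 falls short of 9973/3 but 2.75⁹ ≈8994.86 reaches it, so n = 9.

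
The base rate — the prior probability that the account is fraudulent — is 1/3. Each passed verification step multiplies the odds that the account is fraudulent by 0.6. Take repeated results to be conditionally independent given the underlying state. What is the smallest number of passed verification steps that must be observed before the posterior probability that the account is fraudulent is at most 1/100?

Prior odds = (1/3)/(2/3) = 0.5.
Likelihood ratio per passed verification step = 0.6.
Target odds: 0.01 ÷ 0.99 = 1/99.
Need 0.5 × 0.6ⁿ ≤ 1/99, i.e. 0.6ⁿ ≤ 2/99.
0.6⁷ = 2187/78125 is still above 2/99 but 0.6⁸ = 6561/390625 is at or below it, so n = 8.

8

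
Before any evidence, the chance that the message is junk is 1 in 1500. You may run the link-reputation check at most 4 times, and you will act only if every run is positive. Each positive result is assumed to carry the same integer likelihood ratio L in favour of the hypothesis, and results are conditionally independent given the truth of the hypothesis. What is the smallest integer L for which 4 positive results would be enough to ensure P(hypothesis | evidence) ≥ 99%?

20

Prior odds = (1/1500)/(1499/1500) = 1/1499.
Target odds = 0.99/0.01 = 99.
Need L⁴ ≥ 99 ÷ (1/1499) = 148401.
19⁴ = 130321 < 148401 ≤ 160000 = 20⁴, so L = 20.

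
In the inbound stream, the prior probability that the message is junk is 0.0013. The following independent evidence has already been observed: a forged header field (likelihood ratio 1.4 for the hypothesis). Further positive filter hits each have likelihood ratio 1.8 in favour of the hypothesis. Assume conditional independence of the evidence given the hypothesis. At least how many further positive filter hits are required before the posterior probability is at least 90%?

Prior odds = 0.0013/0.9987 = 13/9987.
Bayes factor of the evidence already in hand = 1.4.
Odds after that evidence = (13/9987) × 1.4 = 91/49935.
Target odds = 0.9/0.1 = 9.
Need 1.8ⁿ ≥ 9 ÷ (91/49935) = 449415/91.
1.8¹⁴ ≈3748.13 falls short of 449415/91 but 1.8¹⁵ ≈6746.64 reaches it, so n = 15.

15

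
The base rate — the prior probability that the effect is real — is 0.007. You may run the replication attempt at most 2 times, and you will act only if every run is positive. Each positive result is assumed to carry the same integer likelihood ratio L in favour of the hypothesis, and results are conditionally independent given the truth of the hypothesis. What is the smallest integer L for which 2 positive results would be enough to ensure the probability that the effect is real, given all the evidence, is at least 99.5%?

Prior odds = 0.007/0.993 = 7/993.
Target odds = 0.995/0.005 = 199.
Need L² ≥ 199 ÷ (7/993) = 197607/7.
168² = 28224 < 197607/7 ≤ 28561 = 169², so L = 169.

169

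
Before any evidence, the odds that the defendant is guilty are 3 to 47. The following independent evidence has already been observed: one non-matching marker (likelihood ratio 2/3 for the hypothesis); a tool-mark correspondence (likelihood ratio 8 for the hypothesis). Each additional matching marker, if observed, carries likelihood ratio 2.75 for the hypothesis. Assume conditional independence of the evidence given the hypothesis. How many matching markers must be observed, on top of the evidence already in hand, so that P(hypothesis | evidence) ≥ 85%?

Prior odds = 3/47.
Combined Bayes factor of the evidence already in hand = (2/3) × 8 = 16/3.
Odds after that evidence = (3/47) × 16/3 = 16/47.
Target odds = 0.85/0.15 = 17/3.
Need 2.75ⁿ ≥ 17/3 ÷ (16/47) = 799/48.
2.75² = 7.5625 falls short of 799/48 but 2.75³ = 20.796875 reaches it, so n = 3.

3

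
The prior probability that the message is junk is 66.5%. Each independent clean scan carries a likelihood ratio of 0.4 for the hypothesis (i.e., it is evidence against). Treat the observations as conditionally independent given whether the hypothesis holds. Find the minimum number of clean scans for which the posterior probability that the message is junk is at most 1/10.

4

Prior odds: 0.665 ÷ 0.335 = 133/67.
Likelihood ratio per clean scan = 0.4.
Target posterior odds = 0.1/0.9 = 1/9.
Need (133/67) × 0.4ⁿ ≤ 1/9, i.e. 0.4ⁿ ≤ 67/1197.
0.4³ = 0.064 is still above 67/1197 but 0.4⁴ = 0.0256 is at or below it, so n = 4.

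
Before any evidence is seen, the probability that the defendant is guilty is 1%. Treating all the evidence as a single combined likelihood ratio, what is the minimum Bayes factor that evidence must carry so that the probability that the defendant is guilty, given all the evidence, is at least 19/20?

Prior odds = 0.01/0.99 = 1/99.
Target odds = 0.95/0.05 = 19.
Required Bayes factor = 19 ÷ (1/99) = 1881.

1881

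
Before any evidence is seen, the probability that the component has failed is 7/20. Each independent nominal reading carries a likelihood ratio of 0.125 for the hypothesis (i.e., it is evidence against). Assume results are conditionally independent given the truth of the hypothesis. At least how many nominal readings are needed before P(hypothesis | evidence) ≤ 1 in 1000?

Prior odds: 0.35 ÷ 0.65 = 7/13.
Likelihood ratio per nominal reading = 0.125.
Target posterior odds = 0.001/0.999 = 1/999.
Require 0.125ⁿ ≤ 1/999 ÷ (7/13) = 13/6993.
0.125³ = 0.001953125 is still above 13/6993 but 0.125⁴ = 1/4096 is at or below it, so n = 4.

4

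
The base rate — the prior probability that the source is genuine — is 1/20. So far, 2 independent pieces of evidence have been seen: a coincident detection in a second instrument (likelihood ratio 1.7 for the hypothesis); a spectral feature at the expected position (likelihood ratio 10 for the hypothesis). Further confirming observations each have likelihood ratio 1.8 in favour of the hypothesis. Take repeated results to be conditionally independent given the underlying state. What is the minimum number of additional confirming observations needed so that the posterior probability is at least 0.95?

6

Prior odds = 0.05/0.95 = 1/19.
Combined Bayes factor of the evidence already in hand = 1.7 × 10 = 17.
Odds after that evidence = (1/19) × 17 = 17/19.
Target odds = 0.95/0.05 = 19.
Need 1.8ⁿ ≥ 19 ÷ (17/19) = 361/17.
1.8⁵ = 18.89568 falls short of 361/17 but 1.8⁶ = 531441/15625 reaches it, so n = 6.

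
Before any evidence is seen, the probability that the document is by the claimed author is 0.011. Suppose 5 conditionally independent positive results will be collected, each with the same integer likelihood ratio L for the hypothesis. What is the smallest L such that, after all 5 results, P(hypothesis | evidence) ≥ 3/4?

Prior odds = 0.011/0.989 = 11/989.
Target odds = 0.75/0.25 = 3.
Need L⁵ ≥ 3 ÷ (11/989) = 2967/11.
3⁵ = 243 < 2967/11 ≤ 1024 = 4⁵, so L = 4.

4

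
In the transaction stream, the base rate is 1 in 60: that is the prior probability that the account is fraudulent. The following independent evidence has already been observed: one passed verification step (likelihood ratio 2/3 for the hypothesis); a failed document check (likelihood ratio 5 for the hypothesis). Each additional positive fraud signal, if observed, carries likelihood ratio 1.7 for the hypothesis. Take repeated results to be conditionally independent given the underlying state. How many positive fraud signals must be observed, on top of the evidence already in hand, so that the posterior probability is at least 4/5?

Prior odds = (1/60)/(59/60) = 1/59.
Combined Bayes factor of the evidence already in hand = (2/3) × 5 = 10/3.
Odds after that evidence = (1/59) × 10/3 = 10/177.
Target odds = 0.8/0.2 = 4.
Need 1.7ⁿ ≥ 4 ÷ (10/177) = 70.8.
1.7⁸ ≈69.7576 falls short of 70.8 but 1.7⁹ ≈118.588 reaches it, so n = 9.

9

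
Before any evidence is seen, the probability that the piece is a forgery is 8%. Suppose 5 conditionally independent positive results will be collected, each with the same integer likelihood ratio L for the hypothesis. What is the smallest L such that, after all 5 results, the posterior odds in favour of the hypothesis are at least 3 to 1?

Prior odds = 0.08/0.92 = 2/23.
Target odds = 3.
Need L⁵ ≥ 3 ÷ (2/23) = 34.5.
2⁵ = 32 < 34.5 ≤ 243 = 3⁵, so L = 3.

3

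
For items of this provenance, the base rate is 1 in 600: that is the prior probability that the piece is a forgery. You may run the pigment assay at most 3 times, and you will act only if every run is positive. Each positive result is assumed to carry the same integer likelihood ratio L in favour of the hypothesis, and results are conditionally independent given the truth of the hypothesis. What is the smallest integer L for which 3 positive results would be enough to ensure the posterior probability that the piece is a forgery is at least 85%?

16

Prior odds = (1/600)/(599/600) = 1/599.
Target odds = 0.85/0.15 = 17/3.
Need L³ ≥ 17/3 ÷ (1/599) = 10183/3.
15³ = 3375 < 10183/3 ≤ 4096 = 16³, so L = 16.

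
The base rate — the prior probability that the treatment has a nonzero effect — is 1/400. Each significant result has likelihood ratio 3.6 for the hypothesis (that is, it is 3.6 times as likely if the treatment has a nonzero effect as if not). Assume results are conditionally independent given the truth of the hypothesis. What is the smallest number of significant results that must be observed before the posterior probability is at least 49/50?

Prior odds: 0.0025 ÷ 0.9975 = 1/399.
Likelihood ratio per significant result = 3.6.
Target odds: 0.98 ÷ 0.02 = 49.
Require 3.6ⁿ ≥ 49 ÷ (1/399) = 19551.
3.6⁷ = 612220032/78125 falls short of 19551 but 3.6⁸ ≈28211.1 reaches it, so n = 8.

8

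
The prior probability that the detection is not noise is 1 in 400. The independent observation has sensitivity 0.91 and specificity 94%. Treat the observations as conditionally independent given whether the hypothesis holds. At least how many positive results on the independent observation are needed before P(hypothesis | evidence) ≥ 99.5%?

Prior odds = 0.0025/0.9975 = 1/399.
False-positive rate = 1 − 0.94 = 0.06; likelihood ratio of a positive = 0.91/0.06 = 91/6.
Target posterior odds = 0.995/0.005 = 199.
Require (91/6)ⁿ ≥ 199 ÷ (1/399) = 79401.
(91/6)⁴ = 68574961/1296 falls short of 79401 but (91/6)⁵ ≈802510 reaches it, so n = 5.

5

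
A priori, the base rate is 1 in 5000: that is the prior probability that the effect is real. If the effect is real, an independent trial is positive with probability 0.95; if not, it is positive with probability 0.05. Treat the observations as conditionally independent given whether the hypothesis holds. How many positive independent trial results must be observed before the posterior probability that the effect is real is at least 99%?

Prior odds: 0.0002 ÷ 0.9998 = 1/4999.
Likelihood ratio of a positive = 0.95/0.05 = 19.
Target posterior odds = 0.99/0.01 = 99.
Require 19ⁿ ≥ 99 ÷ (1/4999) = 494901.
19⁴ = 130321 falls short of 494901 but 19⁵ = 2476099 reaches it, so n = 5.

5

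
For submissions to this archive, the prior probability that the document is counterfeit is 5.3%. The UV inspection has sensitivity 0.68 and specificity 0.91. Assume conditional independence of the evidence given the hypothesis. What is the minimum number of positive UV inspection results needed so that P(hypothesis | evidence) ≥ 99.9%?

5

Prior odds: 0.053 ÷ 0.947 = 53/947.
False-positive rate = 1 − 0.91 = 0.09; likelihood ratio of a positive = 0.68/0.09 = 68/9.
Target odds: 0.999 ÷ 0.001 = 999.
Require (68/9)ⁿ ≥ 999 ÷ (53/947) = 946053/53.
(68/9)⁴ = 21381376/6561 falls short of 946053/53 but (68/9)⁵ ≈24622.5 reaches it, so n = 5.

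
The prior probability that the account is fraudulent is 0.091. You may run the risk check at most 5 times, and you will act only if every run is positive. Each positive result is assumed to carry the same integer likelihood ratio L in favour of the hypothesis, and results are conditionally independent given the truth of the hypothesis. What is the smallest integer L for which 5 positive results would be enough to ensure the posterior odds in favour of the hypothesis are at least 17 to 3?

3

Prior odds = 0.091/0.909 = 91/909.
Target odds = 17/3.
Need L⁵ ≥ 17/3 ÷ (91/909) = 5151/91.
2⁵ = 32 < 5151/91 ≤ 243 = 3⁵, so L = 3.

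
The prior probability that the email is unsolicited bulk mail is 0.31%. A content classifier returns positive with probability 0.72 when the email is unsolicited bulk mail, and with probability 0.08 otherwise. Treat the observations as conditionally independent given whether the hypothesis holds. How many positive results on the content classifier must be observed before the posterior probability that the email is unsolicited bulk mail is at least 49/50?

Prior odds: 0.0031 ÷ 0.9969 = 31/9969.
Likelihood ratio of a positive result = 0.72/0.08 = 9.
Target odds: 0.98 ÷ 0.02 = 49.
Need (31/9969) × 9ⁿ ≥ 49, i.e. 9ⁿ ≥ 488481/31.
9⁴ = 6561 falls short of 488481/31 but 9⁵ = 59049 reaches it, so n = 5.

5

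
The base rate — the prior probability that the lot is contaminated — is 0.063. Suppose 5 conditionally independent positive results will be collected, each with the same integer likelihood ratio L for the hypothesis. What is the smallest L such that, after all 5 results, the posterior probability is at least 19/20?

4

Prior odds = 0.063/0.937 = 63/937.
Target odds = 0.95/0.05 = 19.
Need L⁵ ≥ 19 ÷ (63/937) = 17803/63.
3⁵ = 243 < 17803/63 ≤ 1024 = 4⁵, so L = 4.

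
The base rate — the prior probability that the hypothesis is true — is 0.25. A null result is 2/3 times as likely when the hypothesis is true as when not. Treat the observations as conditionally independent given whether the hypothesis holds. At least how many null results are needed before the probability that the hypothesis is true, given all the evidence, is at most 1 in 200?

11

Prior odds: 0.25 ÷ 0.75 = 1/3.
Likelihood ratio per null result = 2/3.
Target odds: 0.005 ÷ 0.995 = 1/199.
Need (1/3) × (2/3)ⁿ ≤ 1/199, i.e. (2/3)ⁿ ≤ 3/199.
(2/3)¹⁰ = 1024/59049 is still above 3/199 but (2/3)¹¹ = 2048/177147 is at or below it, so n = 11.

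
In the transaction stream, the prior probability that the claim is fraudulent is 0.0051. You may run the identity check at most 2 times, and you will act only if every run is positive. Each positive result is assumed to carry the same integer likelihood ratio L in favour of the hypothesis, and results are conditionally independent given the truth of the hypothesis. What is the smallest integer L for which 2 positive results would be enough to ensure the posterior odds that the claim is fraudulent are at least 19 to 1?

61

Prior odds = 0.0051/0.9949 = 51/9949.
Target odds = 19.
Need L² ≥ 19 ÷ (51/9949) = 189031/51.
60² = 3600 < 189031/51 ≤ 3721 = 61², so L = 61.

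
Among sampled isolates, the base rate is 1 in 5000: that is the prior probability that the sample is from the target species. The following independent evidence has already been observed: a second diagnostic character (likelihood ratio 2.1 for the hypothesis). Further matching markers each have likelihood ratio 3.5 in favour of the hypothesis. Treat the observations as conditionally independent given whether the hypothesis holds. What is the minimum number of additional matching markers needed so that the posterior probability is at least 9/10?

8

Prior odds = 0.0002/0.9998 = 1/4999.
Bayes factor of the evidence already in hand = 2.1.
Odds after that evidence = (1/4999) × 2.1 = 21/49990.
Target odds = 0.9/0.1 = 9.
Need 3.5ⁿ ≥ 9 ÷ (21/49990) = 149970/7.
3.5⁷ = 823543/128 falls short of 149970/7 but 3.5⁸ = 5764801/256 reaches it, so n = 8.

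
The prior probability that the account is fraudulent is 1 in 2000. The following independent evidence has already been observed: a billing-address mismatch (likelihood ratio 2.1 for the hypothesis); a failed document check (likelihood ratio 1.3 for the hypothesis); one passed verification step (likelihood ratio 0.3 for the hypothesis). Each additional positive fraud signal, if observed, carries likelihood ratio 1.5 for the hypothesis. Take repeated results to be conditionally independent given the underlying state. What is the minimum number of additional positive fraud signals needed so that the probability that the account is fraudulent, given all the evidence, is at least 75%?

Prior odds = 0.0005/0.9995 = 1/1999.
Combined Bayes factor of the evidence already in hand = 2.1 × 1.3 × 0.3 = 0.819.
Odds after that evidence = (1/1999) × 0.819 = 819/1999000.
Target odds = 0.75/0.25 = 3.
Need 1.5ⁿ ≥ 3 ÷ (819/1999000) = 1999000/273.
1.5²¹ ≈4987.89 falls short of 1999000/273 but 1.5²² ≈7481.83 reaches it, so n = 22.

22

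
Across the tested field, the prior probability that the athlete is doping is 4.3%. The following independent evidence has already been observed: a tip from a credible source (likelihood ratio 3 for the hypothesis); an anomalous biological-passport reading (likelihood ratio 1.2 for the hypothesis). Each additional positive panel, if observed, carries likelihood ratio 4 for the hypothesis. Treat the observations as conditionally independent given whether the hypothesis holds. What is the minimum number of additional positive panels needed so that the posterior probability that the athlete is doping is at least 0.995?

Prior odds = 0.043/0.957 = 43/957.
Combined Bayes factor of the evidence already in hand = 3 × 1.2 = 3.6.
Odds after that evidence = (43/957) × 3.6 = 258/1595.
Target odds = 0.995/0.005 = 199.
Need 4ⁿ ≥ 199 ÷ (258/1595) = 317405/258.
4⁵ = 1024 falls short of 317405/258 but 4⁶ = 4096 reaches it, so n = 6.

6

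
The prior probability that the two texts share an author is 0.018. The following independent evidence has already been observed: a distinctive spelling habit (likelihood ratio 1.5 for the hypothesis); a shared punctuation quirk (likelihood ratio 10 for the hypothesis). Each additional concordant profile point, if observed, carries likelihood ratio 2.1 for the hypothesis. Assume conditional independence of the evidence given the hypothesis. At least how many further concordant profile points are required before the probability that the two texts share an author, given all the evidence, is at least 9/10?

Prior odds = 0.018/0.982 = 9/491.
Combined Bayes factor of the evidence already in hand = 1.5 × 10 = 15.
Odds after that evidence = (9/491) × 15 = 135/491.
Target odds = 0.9/0.1 = 9.
Need 2.1ⁿ ≥ 9 ÷ (135/491) = 491/15.
2.1⁴ = 19.4481 falls short of 491/15 but 2.1⁵ = 4084101/100000 reaches it, so n = 5.

5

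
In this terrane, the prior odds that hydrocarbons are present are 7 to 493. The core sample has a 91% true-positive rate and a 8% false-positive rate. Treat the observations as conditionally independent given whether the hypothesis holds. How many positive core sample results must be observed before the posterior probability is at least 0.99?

Prior odds = 7/493.
Likelihood ratio of a positive result = 0.91/0.08 = 11.375.
Target odds: 0.99 ÷ 0.01 = 99.
Need (7/493) × 11.375ⁿ ≥ 99, i.e. 11.375ⁿ ≥ 48807/7.
11.375³ = 753571/512 falls short of 48807/7 but 11.375⁴ = 68574961/4096 reaches it, so n = 4.

4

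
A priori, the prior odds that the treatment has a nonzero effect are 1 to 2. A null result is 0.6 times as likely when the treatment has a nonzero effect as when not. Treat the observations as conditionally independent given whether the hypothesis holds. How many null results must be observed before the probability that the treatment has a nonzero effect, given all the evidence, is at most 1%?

Prior odds = 0.5.
Likelihood ratio per null result = 0.6.
Target odds: 0.01 ÷ 0.99 = 1/99.
Need 0.5 × 0.6ⁿ ≤ 1/99, i.e. 0.6ⁿ ≤ 2/99.
0.6⁷ = 2187/78125 is still above 2/99 but 0.6⁸ = 6561/390625 is at or below it, so n = 8.

8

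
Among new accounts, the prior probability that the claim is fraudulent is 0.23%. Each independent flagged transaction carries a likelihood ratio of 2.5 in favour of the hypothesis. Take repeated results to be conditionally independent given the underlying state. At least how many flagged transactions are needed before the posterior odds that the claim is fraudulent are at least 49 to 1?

11

Prior odds = 0.0023/0.9977 = 23/9977.
Likelihood ratio per flagged transaction = 2.5.
Target odds = 49.
Require 2.5ⁿ ≥ 49 ÷ (23/9977) = 488873/23.
2.5¹⁰ = 9765625/1024 falls short of 488873/23 but 2.5¹¹ = 48828125/2048 reaches it, so n = 11.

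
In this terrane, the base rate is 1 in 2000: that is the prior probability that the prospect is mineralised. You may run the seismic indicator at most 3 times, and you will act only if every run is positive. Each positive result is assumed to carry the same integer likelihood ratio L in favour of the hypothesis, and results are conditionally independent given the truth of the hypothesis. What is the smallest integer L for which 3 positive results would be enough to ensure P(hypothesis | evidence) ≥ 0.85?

Prior odds = 0.0005/0.9995 = 1/1999.
Target odds = 0.85/0.15 = 17/3.
Need L³ ≥ 17/3 ÷ (1/1999) = 33983/3.
22³ = 10648 < 33983/3 ≤ 12167 = 23³, so L = 23.

23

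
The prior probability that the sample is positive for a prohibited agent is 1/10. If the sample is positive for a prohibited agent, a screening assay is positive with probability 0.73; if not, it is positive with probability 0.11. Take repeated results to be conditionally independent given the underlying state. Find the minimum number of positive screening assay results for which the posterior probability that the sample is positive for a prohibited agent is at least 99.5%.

Prior odds: 0.1 ÷ 0.9 = 1/9.
Likelihood ratio of a positive = 0.73/0.11 = 73/11.
Target odds: 0.995 ÷ 0.005 = 199.
Need (1/9) × (73/11)ⁿ ≥ 199, i.e. (73/11)ⁿ ≥ 1791.
(73/11)³ = 389017/1331 falls short of 1791 but (73/11)⁴ = 28398241/14641 reaches it, so n = 4.

4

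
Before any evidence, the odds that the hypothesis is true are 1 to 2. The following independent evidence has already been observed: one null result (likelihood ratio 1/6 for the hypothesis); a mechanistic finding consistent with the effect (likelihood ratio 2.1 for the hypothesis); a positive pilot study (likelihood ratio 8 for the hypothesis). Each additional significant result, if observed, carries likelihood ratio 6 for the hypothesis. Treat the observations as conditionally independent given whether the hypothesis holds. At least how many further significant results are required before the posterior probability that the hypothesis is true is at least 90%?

2

Prior odds = 0.5.
Combined Bayes factor of the evidence already in hand = (1/6) × 2.1 × 8 = 2.8.
Odds after that evidence = 0.5 × 2.8 = 1.4.
Target odds = 0.9/0.1 = 9.
Need 6ⁿ ≥ 9 ÷ 1.4 = 45/7.
6¹ = 6 falls short of 45/7 but 6² = 36 reaches it, so n = 2.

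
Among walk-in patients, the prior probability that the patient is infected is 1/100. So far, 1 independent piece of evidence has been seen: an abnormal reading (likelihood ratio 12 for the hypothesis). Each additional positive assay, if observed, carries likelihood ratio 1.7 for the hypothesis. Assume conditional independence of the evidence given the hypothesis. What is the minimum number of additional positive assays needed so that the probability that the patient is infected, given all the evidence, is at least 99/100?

Prior odds = 0.01/0.99 = 1/99.
Bayes factor of the evidence already in hand = 12.
Odds after that evidence = (1/99) × 12 = 4/33.
Target odds = 0.99/0.01 = 99.
Need 1.7ⁿ ≥ 99 ÷ (4/33) = 816.75.
1.7¹² ≈582.622 falls short of 816.75 but 1.7¹³ ≈990.458 reaches it, so n = 13.

13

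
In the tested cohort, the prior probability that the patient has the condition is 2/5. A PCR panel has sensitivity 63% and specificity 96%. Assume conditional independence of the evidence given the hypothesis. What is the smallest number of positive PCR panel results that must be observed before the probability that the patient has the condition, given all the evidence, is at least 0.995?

3

Prior odds: 0.4 ÷ 0.6 = 2/3.
False-positive rate = 1 − 0.96 = 0.04; likelihood ratio of a positive = 0.63/0.04 = 15.75.
Target odds: 0.995 ÷ 0.005 = 199.
Require 15.75ⁿ ≥ 199 ÷ (2/3) = 298.5.
15.75² = 248.0625 falls short of 298.5 but 15.75³ = 3906.984375 reaches it, so n = 3.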